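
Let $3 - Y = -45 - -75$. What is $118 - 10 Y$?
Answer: $388$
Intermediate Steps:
$Y = -27$ ($Y = 3 - \left(-45 - -75\right) = 3 - \left(-45 + 75\right) = 3 - 30 = -27$)
$118 - 10 Y = 118 - -270 = 118 + 270 = 388$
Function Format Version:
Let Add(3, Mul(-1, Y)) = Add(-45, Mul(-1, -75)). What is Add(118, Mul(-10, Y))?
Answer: 388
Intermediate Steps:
Y = -27 (Y = Add(3, Mul(-1, Add(-45, Mul(-1, -75)))) = Add(3, Mul(-1, Add(-45, 75))) = Add(3, Mul(-1, 30)) = Add(3, -30) = -27)
Add(118, Mul(-10, Y)) = Add(118, Mul(-10, -27)) = Add(118, 270) = 388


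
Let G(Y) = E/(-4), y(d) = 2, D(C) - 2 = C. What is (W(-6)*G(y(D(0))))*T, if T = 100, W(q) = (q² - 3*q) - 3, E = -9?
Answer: 11475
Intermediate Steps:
D(C) = 2 + C
W(q) = -3 + q² - 3*q
G(Y) = 9/4 (G(Y) = -9/(-4) = -9*(-¼) = 9/4)
(W(-6)*G(y(D(0))))*T = ((-3 + (-6)² - 3*(-6))*(9/4))*100 = ((-3 + 36 + 18)*(9/4))*100 = (51*(9/4))*100 = (459/4)*100 = 11475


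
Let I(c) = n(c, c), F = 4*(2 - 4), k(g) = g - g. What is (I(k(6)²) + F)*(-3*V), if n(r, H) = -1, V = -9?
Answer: -243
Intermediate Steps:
k(g) = 0
F = -8 (F = 4*(-2) = -8)
I(c) = -1
(I(k(6)²) + F)*(-3*V) = (-1 - 8)*(-3*(-9)) = -9*27 = -243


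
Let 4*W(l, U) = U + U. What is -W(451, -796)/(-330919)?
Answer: -398/330919 ≈ -0.0012027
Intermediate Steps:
W(l, U) = U/2 (W(l, U) = (U + U)/4 = (2*U)/4 = U/2)
-W(451, -796)/(-330919) = -(½)*(-796)/(-330919) = -(-398)*(-1)/330919 = -1*398/330919 = -398/330919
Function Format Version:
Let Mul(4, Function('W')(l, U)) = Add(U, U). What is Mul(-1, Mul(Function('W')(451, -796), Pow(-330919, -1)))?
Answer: Rational(-398, 330919) ≈ -0.0012027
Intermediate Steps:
Function('W')(l, U) = Mul(Rational(1, 2), U) (Function('W')(l, U) = Mul(Rational(1, 4), Add(U, U)) = Mul(Rational(1, 4), Mul(2, U)) = Mul(Rational(1, 2), U))
Mul(-1, Mul(Function('W')(451, -796), Pow(-330919, -1))) = Mul(-1, Mul(Mul(Rational(1, 2), -796), Pow(-330919, -1))) = Mul(-1, Mul(-398, Rational(-1, 330919))) = Mul(-1, Rational(398, 330919)) = Rational(-398, 330919)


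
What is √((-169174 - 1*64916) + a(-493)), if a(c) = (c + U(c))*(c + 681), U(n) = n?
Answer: 13*I*√2482 ≈ 647.66*I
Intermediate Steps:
a(c) = 2*c*(681 + c) (a(c) = (c + c)*(c + 681) = (2*c)*(681 + c) = 2*c*(681 + c))
√((-169174 - 1*64916) + a(-493)) = √((-169174 - 1*64916) + 2*(-493)*(681 - 493)) = √((-169174 - 64916) + 2*(-493)*188) = √(-234090 - 185368) = √(-419458) = 13*I*√2482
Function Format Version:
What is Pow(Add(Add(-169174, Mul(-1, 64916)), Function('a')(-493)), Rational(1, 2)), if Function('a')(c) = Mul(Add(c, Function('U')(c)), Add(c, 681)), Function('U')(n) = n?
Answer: Mul(13, I, Pow(2482, Rational(1, 2))) ≈ Mul(647.66, I)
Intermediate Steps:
Function('a')(c) = Mul(2, c, Add(681, c)) (Function('a')(c) = Mul(Add(c, c), Add(c, 681)) = Mul(Mul(2, c), Add(681, c)) = Mul(2, c, Add(681, c)))
Pow(Add(Add(-169174, Mul(-1, 64916)), Function('a')(-493)), Rational(1, 2)) = Pow(Add(Add(-169174, Mul(-1, 64916)), Mul(2, -493, Add(681, -493))), Rational(1, 2)) = Pow(Add(Add(-169174, -64916), Mul(2, -493, 188)), Rational(1, 2)) = Pow(Add(-234090, -185368), Rational(1, 2)) = Pow(-419458, Rational(1, 2)) = Mul(13, I, Pow(2482, Rational(1, 2)))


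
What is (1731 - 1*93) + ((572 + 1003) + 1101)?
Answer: 4314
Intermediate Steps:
(1731 - 1*93) + ((572 + 1003) + 1101) = (1731 - 93) + (1575 + 1101) = 1638 + 2676 = 4314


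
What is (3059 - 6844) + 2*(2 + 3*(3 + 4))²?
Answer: -2727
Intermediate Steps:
(3059 - 6844) + 2*(2 + 3*(3 + 4))² = -3785 + 2*(2 + 3*7)² = -3785 + 2*(2 + 21)² = -3785 + 2*23² = -3785 + 2*529 = -3785 + 1058 = -2727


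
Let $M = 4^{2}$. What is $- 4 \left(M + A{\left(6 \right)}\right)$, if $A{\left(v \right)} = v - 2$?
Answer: $-80$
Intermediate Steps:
$A{\left(v \right)} = -2 + v$
$M = 16$
$- 4 \left(M + A{\left(6 \right)}\right) = - 4 \left(16 + \left(-2 + 6\right)\right) = - 4 \left(16 + 4\right) = \left(-4\right) 20 = -80$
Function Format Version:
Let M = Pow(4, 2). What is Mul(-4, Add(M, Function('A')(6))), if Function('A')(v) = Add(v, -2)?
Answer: -80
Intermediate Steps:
Function('A')(v) = Add(-2, v)
M = 16
Mul(-4, Add(M, Function('A')(6))) = Mul(-4, Add(16, Add(-2, 6))) = Mul(-4, Add(16, 4)) = Mul(-4, 20) = -80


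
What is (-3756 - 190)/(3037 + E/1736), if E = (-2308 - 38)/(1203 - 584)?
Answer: -2120154232/1631754631 ≈ -1.2993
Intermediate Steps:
E = -2346/619 ≈ -3.7900
(-3756 - 190)/(3037 + E/1736) = (-3756 - 190)/(3037 - 2346/619/1736) = -3946/(3037 - 2346/619*1/1736) = -3946/(3037 - 1173/537292) = -3946/1631754631/537292 = -3946*537292/1631754631 = -2120154232/1631754631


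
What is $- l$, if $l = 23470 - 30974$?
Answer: $7504$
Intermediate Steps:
$l = -7504$
$- l = \left(-1\right) \left(-7504\right) = 7504$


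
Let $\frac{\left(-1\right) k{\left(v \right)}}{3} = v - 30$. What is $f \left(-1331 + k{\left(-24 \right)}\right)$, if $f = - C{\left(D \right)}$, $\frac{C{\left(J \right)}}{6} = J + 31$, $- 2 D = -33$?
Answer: $333165$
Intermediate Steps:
$D = \frac{33}{2}$ ($D = \left(- \frac{1}{2}\right) \left(-33\right) = \frac{33}{2} \approx 16.5$)
$k{\left(v \right)} = 90 - 3 v$ ($k{\left(v \right)} = - 3 \left(v - 30\right) = - 3 \left(-30 + v\right) = 90 - 3 v$)
$C{\left(J \right)} = 186 + 6 J$ ($C{\left(J \right)} = 6 \left(J + 31\right) = 6 \left(31 + J\right) = 186 + 6 J$)
$f = -285$ ($f = - (186 + 6 \cdot \frac{33}{2}) = - (186 + 99) = \left(-1\right) 285 = -285$)
$f \left(-1331 + k{\left(-24 \right)}\right) = - 285 \left(-1331 + \left(90 - -72\right)\right) = - 285 \left(-1331 + \left(90 + 72\right)\right) = - 285 \left(-1331 + 162\right) = \left(-285\right) \left(-1169\right) = 333165$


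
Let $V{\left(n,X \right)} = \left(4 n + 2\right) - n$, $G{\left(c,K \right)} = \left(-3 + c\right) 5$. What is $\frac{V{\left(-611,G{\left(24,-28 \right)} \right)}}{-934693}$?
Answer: $\frac{1831}{934693} \approx 0.0019589$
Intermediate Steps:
$G{\left(c,K \right)} = -15 + 5 c$
$V{\left(n,X \right)} = 2 + 3 n$ ($V{\left(n,X \right)} = \left(2 + 4 n\right) - n = 2 + 3 n$)
$\frac{V{\left(-611,G{\left(24,-28 \right)} \right)}}{-934693} = \frac{2 + 3 \left(-611\right)}{-934693} = \left(2 - 1833\right) \left(- \frac{1}{934693}\right) = \left(-1831\right) \left(- \frac{1}{934693}\right) = \frac{1831}{934693}$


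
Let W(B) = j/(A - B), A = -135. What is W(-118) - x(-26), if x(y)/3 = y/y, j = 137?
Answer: -188/17 ≈ -11.059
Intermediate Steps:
x(y) = 3 (x(y) = 3*(y/y) = 3*1 = 3)
W(B) = 137/(-135 - B)
W(-118) - x(-26) = -137/(135 - 118) - 1*3 = -137/17 - 3 = -188/17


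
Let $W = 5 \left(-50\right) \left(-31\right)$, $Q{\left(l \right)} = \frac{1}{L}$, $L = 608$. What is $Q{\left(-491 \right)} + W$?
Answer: $\frac{4712001}{608} \approx 7750.0$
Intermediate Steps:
$Q{\left(l \right)} = \frac{1}{608}$
$W = 7750$ ($W = \left(-250\right) \left(-31\right) = 7750$)
$Q{\left(-491 \right)} + W = \frac{1}{608} + 7750 = \frac{4712001}{608}$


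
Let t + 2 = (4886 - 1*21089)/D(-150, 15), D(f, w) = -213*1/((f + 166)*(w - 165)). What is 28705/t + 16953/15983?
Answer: 187179741461/207180308786 ≈ 0.90346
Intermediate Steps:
D(f, w) = -213/((-165 + w)*(166 + f)) (D(f, w) = -213*1/((-165 + w)*(166 + f)) = -213/((-165 + w)*(166 + f)))
t = -12962542/71 (t = -2 + (4886 - 1*21089)/((-213/(-27390 - 165*(-150) + 166*15 - 150*15))) = -2 + (4886 - 21089)/((-213/(-27390 + 24750 + 2490 - 2250))) = -2 - 16203/((-213/(-2400))) = -2 - 16203/((-213*(-1/2400))) = -2 - 16203/71/800 = -2 - 16203*800/71 = -2 - 12962400/71 = -12962542/71 ≈ -1.8257e+5)
28705/t + 16953/15983 = 28705/(-12962542/71) + 16953/15983 = 28705*(-71/12962542) + 16953*(1/15983) = -2038055/12962542 + 16953/15983 = 187179741461/207180308786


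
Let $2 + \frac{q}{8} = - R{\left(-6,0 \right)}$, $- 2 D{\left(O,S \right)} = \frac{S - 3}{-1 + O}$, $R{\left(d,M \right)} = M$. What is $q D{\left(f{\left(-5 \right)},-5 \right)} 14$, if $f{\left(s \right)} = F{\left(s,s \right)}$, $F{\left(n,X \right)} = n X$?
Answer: $- \frac{112}{3} \approx -37.333$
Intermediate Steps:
$F{\left(n,X \right)} = X n$
$f{\left(s \right)} = s^{2}$ ($f{\left(s \right)} = s s = s^{2}$)
$D{\left(O,S \right)} = - \frac{-3 + S}{2 \left(-1 + O\right)}$ ($D{\left(O,S \right)} = - \frac{\left(S - 3\right) \frac{1}{-1 + O}}{2} = - \frac{\left(-3 + S\right) \frac{1}{-1 + O}}{2} = - \frac{\frac{1}{-1 + O} \left(-3 + S\right)}{2} = - \frac{-3 + S}{2 \left(-1 + O\right)}$)
$q = -16$ ($q = -16 + 8 \left(\left(-1\right) 0\right) = -16 + 8 \cdot 0 = -16 + 0 = -16$)
$q D{\left(f{\left(-5 \right)},-5 \right)} 14 = - 16 \frac{3 - -5}{2 \left(-1 + \left(-5\right)^{2}\right)} 14 = - 16 \frac{3 + 5}{2 \left(-1 + 25\right)} 14 = - 16 \cdot \frac{1}{2} \cdot \frac{1}{24} \cdot 8 \cdot 14 = \left(-16\right) \frac{1}{6} \cdot 14 = \left(- \frac{8}{3}\right) 14 = - \frac{112}{3}$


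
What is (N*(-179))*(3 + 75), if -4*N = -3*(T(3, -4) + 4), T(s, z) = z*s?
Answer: 83772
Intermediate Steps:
T(s, z) = s*z
N = -6 (N = -(-3)*(3*(-4) + 4)/4 = -(-3)*(-12 + 4)/4 = -(-3)*(-8)/4 = -¼*24 = -6)
(N*(-179))*(3 + 75) = (-6*(-179))*(3 + 75) = 1074*78 = 83772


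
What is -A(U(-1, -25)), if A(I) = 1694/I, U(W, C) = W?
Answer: 1694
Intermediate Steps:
-A(U(-1, -25)) = -1694/(-1) = -1694*(-1) = -1*(-1694) = 1694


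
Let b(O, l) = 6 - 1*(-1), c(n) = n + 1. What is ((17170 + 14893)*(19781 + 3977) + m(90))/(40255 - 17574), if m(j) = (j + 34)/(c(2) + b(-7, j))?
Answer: 3808763832/113405 ≈ 33586.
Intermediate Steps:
c(n) = 1 + n
b(O, l) = 7 (b(O, l) = 6 + 1 = 7)
m(j) = 17/5 + j/10 (m(j) = (j + 34)/((1 + 2) + 7) = (34 + j)/(3 + 7) = (34 + j)/10 = (34 + j)*(⅒) = 17/5 + j/10)
((17170 + 14893)*(19781 + 3977) + m(90))/(40255 - 17574) = ((17170 + 14893)*(19781 + 3977) + (17/5 + (⅒)*90))/(40255 - 17574) = (32063*23758 + (17/5 + 9))/22681 = (761752754 + 62/5)*(1/22681) = (3808763832/5)*(1/22681) = 3808763832/113405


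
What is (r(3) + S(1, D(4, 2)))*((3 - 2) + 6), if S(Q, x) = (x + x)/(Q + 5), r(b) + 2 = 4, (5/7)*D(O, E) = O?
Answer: 406/15 ≈ 27.067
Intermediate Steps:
D(O, E) = 7*O/5
r(b) = 2 (r(b) = -2 + 4 = 2)
S(Q, x) = 2*x/(5 + Q) (S(Q, x) = (2*x)/(5 + Q) = 2*x/(5 + Q))
(r(3) + S(1, D(4, 2)))*((3 - 2) + 6) = (2 + 2*((7/5)*4)/(5 + 1))*((3 - 2) + 6) = (2 + 2*(28/5)/6)*(1 + 6) = (2 + 2*(28/5)*(⅙))*7 = (2 + 28/15)*7 = (58/15)*7 = 406/15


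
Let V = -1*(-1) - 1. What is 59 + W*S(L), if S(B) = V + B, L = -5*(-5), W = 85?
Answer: 2184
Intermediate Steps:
L = 25 (L = -5*(-5) = 25)
V = 0 (V = 1 - 1 = 0)
S(B) = B (S(B) = 0 + B = B)
59 + W*S(L) = 59 + 85*25 = 59 + 2125 = 2184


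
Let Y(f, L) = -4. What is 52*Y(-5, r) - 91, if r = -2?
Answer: -299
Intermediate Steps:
52*Y(-5, r) - 91 = 52*(-4) - 91 = -208 - 91 = -299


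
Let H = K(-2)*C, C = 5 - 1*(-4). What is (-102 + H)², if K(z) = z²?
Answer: 4356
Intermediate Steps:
C = 9 (C = 5 + 4 = 9)
H = 36 (H = (-2)²*9 = 4*9 = 36)
(-102 + H)² = (-102 + 36)² = (-66)² = 4356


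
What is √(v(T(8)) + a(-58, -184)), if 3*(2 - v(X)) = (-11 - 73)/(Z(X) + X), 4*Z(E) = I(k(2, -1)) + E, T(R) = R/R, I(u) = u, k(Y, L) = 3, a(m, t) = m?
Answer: I*√42 ≈ 6.4807*I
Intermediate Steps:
T(R) = 1
Z(E) = ¾ + E/4 (Z(E) = (3 + E)/4 = ¾ + E/4)
v(X) = 2 + 28/(¾ + 5*X/4) (v(X) = 2 - (-11 - 73)/(3*((¾ + X/4) + X)) = 2 - (-28)/(¾ + 5*X/4) = 2 + 28/(¾ + 5*X/4))
√(v(T(8)) + a(-58, -184)) = √(2*(59 + 5*1)/(3 + 5*1) - 58) = √(2*(59 + 5)/(3 + 5) - 58) = √(2*64/8 - 58) = √(2*(⅛)*64 - 58) = √(16 - 58) = √(-42) = I*√42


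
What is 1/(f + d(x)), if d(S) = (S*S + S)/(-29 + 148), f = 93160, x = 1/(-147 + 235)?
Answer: 921536/85850293849 ≈ 1.0734e-5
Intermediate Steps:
x = 1/88 ≈ 0.011364
d(S) = S/119 + S**2/119 (d(S) = (S**2 + S)/119 = (S + S**2)*(1/119) = S/119 + S**2/119)
1/(f + d(x)) = 1/(93160 + (1/119)*(1/88)*(1 + 1/88)) = 1/(93160 + (1/119)*(1/88)*(89/88)) = 1/(93160 + 89/921536) = 1/(85850293849/921536) = 921536/85850293849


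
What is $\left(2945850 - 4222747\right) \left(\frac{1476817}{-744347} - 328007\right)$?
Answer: $\frac{311757598937307662}{744347} \approx 4.1883 \cdot 10^{11}$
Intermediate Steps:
$\left(2945850 - 4222747\right) \left(\frac{1476817}{-744347} - 328007\right) = - 1276897 \left(1476817 \left(- \frac{1}{744347}\right) - 328007\right) = - 1276897 \left(- \frac{1476817}{744347} - 328007\right) = \left(-1276897\right) \left(- \frac{244152503246}{744347}\right) = \frac{311757598937307662}{744347}$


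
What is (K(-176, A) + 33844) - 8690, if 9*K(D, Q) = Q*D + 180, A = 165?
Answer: 65842/3 ≈ 21947.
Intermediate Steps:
K(D, Q) = 20 + D*Q/9 (K(D, Q) = (Q*D + 180)/9 = (D*Q + 180)/9 = (180 + D*Q)/9 = 20 + D*Q/9)
(K(-176, A) + 33844) - 8690 = ((20 + (⅑)*(-176)*165) + 33844) - 8690 = ((20 - 9680/3) + 33844) - 8690 = (-9620/3 + 33844) - 8690 = 91912/3 - 8690 = 65842/3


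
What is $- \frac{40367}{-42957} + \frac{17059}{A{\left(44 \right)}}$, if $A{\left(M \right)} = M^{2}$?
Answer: $\frac{21917675}{2247696} \approx 9.7512$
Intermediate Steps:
$- \frac{40367}{-42957} + \frac{17059}{A{\left(44 \right)}} = - \frac{40367}{-42957} + \frac{17059}{44^{2}} = \left(-40367\right) \left(- \frac{1}{42957}\right) + \frac{17059}{1936} = \frac{1091}{1161} + 17059 \cdot \frac{1}{1936} = \frac{1091}{1161} + \frac{17059}{1936} = \frac{21917675}{2247696}$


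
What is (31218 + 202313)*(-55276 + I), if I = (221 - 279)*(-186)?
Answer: -10389327128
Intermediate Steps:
I = 10788 (I = -58*(-186) = 10788)
(31218 + 202313)*(-55276 + I) = (31218 + 202313)*(-55276 + 10788) = 233531*(-44488) = -10389327128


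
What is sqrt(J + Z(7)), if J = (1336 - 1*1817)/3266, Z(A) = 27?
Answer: sqrt(286431466)/3266 ≈ 5.1820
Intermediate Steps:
J = -481/3266 (J = (1336 - 1817)*(1/3266) = -481*1/3266 = -481/3266 ≈ -0.14727)
sqrt(J + Z(7)) = sqrt(-481/3266 + 27) = sqrt(87701/3266) = sqrt(286431466)/3266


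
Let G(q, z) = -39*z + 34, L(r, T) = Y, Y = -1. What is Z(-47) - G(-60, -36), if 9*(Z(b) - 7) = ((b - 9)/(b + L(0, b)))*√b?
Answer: -1431 + 7*I*√47/54 ≈ -1431.0 + 0.8887*I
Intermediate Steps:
L(r, T) = -1
G(q, z) = 34 - 39*z
Z(b) = 7 + √b*(-9 + b)/(9*(-1 + b)) (Z(b) = 7 + (((b - 9)/(b - 1))*√b)/9 = 7 + (((-9 + b)/(-1 + b))*√b)/9 = 7 + (√b*(-9 + b)/(-1 + b))/9 = 7 + √b*(-9 + b)/(9*(-1 + b)))
Z(-47) - G(-60, -36) = (-7 - √(-47) + 7*(-47) + (-47)^(3/2)/9)/(-1 - 47) - (34 - 39*(-36)) = (-7 - I*√47 - 329 + (-47*I*√47)/9)/(-48) - (34 + 1404) = -(-7 - I*√47 - 329 - 47*I*√47/9)/48 - 1*1438 = -(-336 - 56*I*√47/9)/48 - 1438 = (7 + 7*I*√47/54) - 1438 = -1431 + 7*I*√47/54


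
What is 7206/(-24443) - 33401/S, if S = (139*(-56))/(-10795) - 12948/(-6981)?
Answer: -1577609556822971/121659557268 ≈ -12967.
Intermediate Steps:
S = 4977276/1932305 (S = -7784*(-1/10795) - 12948*(-1/6981) = 7784/10795 + 332/179 = 4977276/1932305 ≈ 2.5758)
7206/(-24443) - 33401/S = 7206/(-24443) - 33401/4977276/1932305 = 7206*(-1/24443) - 33401*1932305/4977276 = -7206/24443 - 64540919305/4977276 = -1577609556822971/121659557268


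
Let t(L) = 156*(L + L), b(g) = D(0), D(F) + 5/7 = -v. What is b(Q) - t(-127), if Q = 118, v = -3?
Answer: 277384/7 ≈ 39626.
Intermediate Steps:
D(F) = 16/7 (D(F) = -5/7 - 1*(-3) = -5/7 + 3 = 16/7)
b(g) = 16/7
t(L) = 312*L (t(L) = 156*(2*L) = 312*L)
b(Q) - t(-127) = 16/7 - 312*(-127) = 16/7 - 1*(-39624) = 16/7 + 39624 = 277384/7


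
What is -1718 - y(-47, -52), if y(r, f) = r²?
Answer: -3927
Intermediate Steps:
-1718 - y(-47, -52) = -1718 - 1*(-47)² = -1718 - 1*2209 = -1718 - 2209 = -3927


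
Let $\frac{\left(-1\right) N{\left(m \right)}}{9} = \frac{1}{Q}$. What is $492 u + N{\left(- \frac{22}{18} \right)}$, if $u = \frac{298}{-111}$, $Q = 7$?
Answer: $- \frac{342437}{259} \approx -1322.2$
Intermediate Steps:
$u = - \frac{298}{111}$ ($u = 298 \left(- \frac{1}{111}\right) = - \frac{298}{111} \approx -2.6847$)
$N{\left(m \right)} = - \frac{9}{7}$
$492 u + N{\left(- \frac{22}{18} \right)} = 492 \left(- \frac{298}{111}\right) - \frac{9}{7} = - \frac{48872}{37} - \frac{9}{7} = - \frac{342437}{259}$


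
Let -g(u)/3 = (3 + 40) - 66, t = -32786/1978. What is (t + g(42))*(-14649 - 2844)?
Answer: -906977064/989 ≈ -9.1707e+5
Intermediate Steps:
t = -16393/989 (t = -32786*1/1978 = -16393/989 ≈ -16.575)
g(u) = 69 (g(u) = -3*((3 + 40) - 66) = -3*(43 - 66) = -3*(-23) = 69)
(t + g(42))*(-14649 - 2844) = (-16393/989 + 69)*(-14649 - 2844) = (51848/989)*(-17493) = -906977064/989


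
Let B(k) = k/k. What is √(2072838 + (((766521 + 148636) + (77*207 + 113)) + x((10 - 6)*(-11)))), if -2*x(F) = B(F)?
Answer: √12016186/2 ≈ 1733.2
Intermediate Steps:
B(k) = 1
x(F) = -½ (x(F) = -½*1 = -½)
√(2072838 + (((766521 + 148636) + (77*207 + 113)) + x((10 - 6)*(-11)))) = √(2072838 + (((766521 + 148636) + (77*207 + 113)) - ½)) = √(2072838 + ((915157 + (15939 + 113)) - ½)) = √(2072838 + ((915157 + 16052) - ½)) = √(2072838 + (931209 - ½)) = √(2072838 + 1862417/2) = √(6008093/2) = √12016186/2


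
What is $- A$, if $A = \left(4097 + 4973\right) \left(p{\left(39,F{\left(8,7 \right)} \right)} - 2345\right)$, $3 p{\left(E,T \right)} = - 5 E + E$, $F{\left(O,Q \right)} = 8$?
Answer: $21740790$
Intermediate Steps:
$p{\left(E,T \right)} = - \frac{4 E}{3}$ ($p{\left(E,T \right)} = \frac{- 5 E + E}{3} = \frac{\left(-4\right) E}{3} = - \frac{4 E}{3}$)
$A = -21740790$ ($A = \left(4097 + 4973\right) \left(\left(- \frac{4}{3}\right) 39 - 2345\right) = 9070 \left(-52 - 2345\right) = 9070 \left(-2397\right) = -21740790$)
$- A = \left(-1\right) \left(-21740790\right) = 21740790$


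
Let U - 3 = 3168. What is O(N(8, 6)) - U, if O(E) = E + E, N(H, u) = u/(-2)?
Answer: -3177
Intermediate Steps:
U = 3171 (U = 3 + 3168 = 3171)
N(H, u) = -u/2 (N(H, u) = u*(-1/2) = -u/2)
O(E) = 2*E
O(N(8, 6)) - U = 2*(-1/2*6) - 1*3171 = 2*(-3) - 3171 = -6 - 3171 = -3177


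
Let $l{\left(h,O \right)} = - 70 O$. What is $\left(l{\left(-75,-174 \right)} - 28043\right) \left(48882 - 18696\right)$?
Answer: $-478840518$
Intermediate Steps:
$\left(l{\left(-75,-174 \right)} - 28043\right) \left(48882 - 18696\right) = \left(\left(-70\right) \left(-174\right) - 28043\right) \left(48882 - 18696\right) = \left(12180 - 28043\right) 30186 = \left(-15863\right) 30186 = -478840518$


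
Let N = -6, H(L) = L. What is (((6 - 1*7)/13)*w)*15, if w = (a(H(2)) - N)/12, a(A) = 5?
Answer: -55/52 ≈ -1.0577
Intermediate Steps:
w = 11/12 (w = (5 - 1*(-6))/12 = (5 + 6)*(1/12) = 11*(1/12) = 11/12 ≈ 0.91667)
(((6 - 1*7)/13)*w)*15 = (((6 - 1*7)/13)*(11/12))*15 = (((6 - 7)*(1/13))*(11/12))*15 = (-1*1/13*(11/12))*15 = -1/13*11/12*15 = -11/156*15 = -55/52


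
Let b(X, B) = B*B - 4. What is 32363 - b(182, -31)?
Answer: 31406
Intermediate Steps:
b(X, B) = -4 + B**2 (b(X, B) = B**2 - 4 = -4 + B**2)
32363 - b(182, -31) = 32363 - (-4 + (-31)**2) = 32363 - (-4 + 961) = 32363 - 1*957 = 32363 - 957 = 31406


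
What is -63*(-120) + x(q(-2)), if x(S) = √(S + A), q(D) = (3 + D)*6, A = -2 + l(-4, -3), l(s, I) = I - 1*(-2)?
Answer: 7560 + √3 ≈ 7561.7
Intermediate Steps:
l(s, I) = 2 + I (l(s, I) = I + 2 = 2 + I)
A = -3 (A = -2 + (2 - 3) = -2 - 1 = -3)
q(D) = 18 + 6*D
x(S) = √(-3 + S) (x(S) = √(S - 3) = √(-3 + S))
-63*(-120) + x(q(-2)) = -63*(-120) + √(-3 + (18 + 6*(-2))) = 7560 + √(-3 + (18 - 12)) = 7560 + √(-3 + 6) = 7560 + √3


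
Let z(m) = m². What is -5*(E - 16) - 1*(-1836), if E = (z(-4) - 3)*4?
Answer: 1656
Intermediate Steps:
E = 52 (E = ((-4)² - 3)*4 = (16 - 3)*4 = 13*4 = 52)
-5*(E - 16) - 1*(-1836) = -5*(52 - 16) - 1*(-1836) = -5*36 + 1836 = -180 + 1836 = 1656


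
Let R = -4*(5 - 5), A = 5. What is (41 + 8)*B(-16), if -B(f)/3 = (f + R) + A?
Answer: 1617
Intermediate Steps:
R = 0 (R = -4*0 = 0)
B(f) = -15 - 3*f (B(f) = -3*((f + 0) + 5) = -3*(f + 5) = -3*(5 + f) = -15 - 3*f)
(41 + 8)*B(-16) = (41 + 8)*(-15 - 3*(-16)) = 49*(-15 + 48) = 49*33 = 1617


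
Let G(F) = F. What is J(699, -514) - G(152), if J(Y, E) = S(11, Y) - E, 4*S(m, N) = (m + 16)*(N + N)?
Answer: 19597/2 ≈ 9798.5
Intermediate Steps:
S(m, N) = N*(16 + m)/2 (S(m, N) = ((m + 16)*(N + N))/4 = ((16 + m)*(2*N))/4 = (2*N*(16 + m))/4 = N*(16 + m)/2)
J(Y, E) = -E + 27*Y/2 (J(Y, E) = Y*(16 + 11)/2 - E = (½)*Y*27 - E = 27*Y/2 - E = -E + 27*Y/2)
J(699, -514) - G(152) = (-1*(-514) + (27/2)*699) - 1*152 = (514 + 18873/2) - 152 = 19901/2 - 152 = 19597/2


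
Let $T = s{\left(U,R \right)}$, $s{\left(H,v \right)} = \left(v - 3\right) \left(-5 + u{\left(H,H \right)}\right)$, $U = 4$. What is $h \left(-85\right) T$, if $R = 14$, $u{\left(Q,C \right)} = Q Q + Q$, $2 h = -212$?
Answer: $1486650$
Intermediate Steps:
$h = -106$ ($h = \frac{1}{2} \left(-212\right) = -106$)
$u{\left(Q,C \right)} = Q + Q^{2}$ ($u{\left(Q,C \right)} = Q^{2} + Q = Q + Q^{2}$)
$s{\left(H,v \right)} = \left(-5 + H \left(1 + H\right)\right) \left(-3 + v\right)$ ($s{\left(H,v \right)} = \left(v - 3\right) \left(-5 + H \left(1 + H\right)\right) = \left(-3 + v\right) \left(-5 + H \left(1 + H\right)\right) = \left(-5 + H \left(1 + H\right)\right) \left(-3 + v\right)$)
$T = 165$ ($T = 15 - 70 - 12 \left(1 + 4\right) + 4 \cdot 14 \left(1 + 4\right) = 15 - 70 - 12 \cdot 5 + 4 \cdot 14 \cdot 5 = 15 - 70 - 60 + 280 = 165$)
$h \left(-85\right) T = \left(-106\right) \left(-85\right) 165 = 9010 \cdot 165 = 1486650$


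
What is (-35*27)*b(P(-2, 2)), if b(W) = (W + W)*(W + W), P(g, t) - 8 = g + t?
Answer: -241920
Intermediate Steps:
P(g, t) = 8 + g + t (P(g, t) = 8 + (g + t) = 8 + g + t)
b(W) = 4*W**2 (b(W) = (2*W)*(2*W) = 4*W**2)
(-35*27)*b(P(-2, 2)) = (-35*27)*(4*(8 - 2 + 2)**2) = -3780*8**2 = -3780*64 = -945*256 = -241920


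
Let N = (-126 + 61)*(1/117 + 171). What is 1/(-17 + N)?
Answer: -9/100193 ≈ -8.9827e-5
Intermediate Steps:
N = -100040/9 (N = -65*(1/117 + 171) = -65*20008/117 = -100040/9 ≈ -11116.)
1/(-17 + N) = 1/(-17 - 100040/9) = 1/(-100193/9) = -9/100193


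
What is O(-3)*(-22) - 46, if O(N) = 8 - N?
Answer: -288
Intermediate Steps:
O(-3)*(-22) - 46 = (8 - 1*(-3))*(-22) - 46 = (8 + 3)*(-22) - 46 = 11*(-22) - 46 = -242 - 46 = -288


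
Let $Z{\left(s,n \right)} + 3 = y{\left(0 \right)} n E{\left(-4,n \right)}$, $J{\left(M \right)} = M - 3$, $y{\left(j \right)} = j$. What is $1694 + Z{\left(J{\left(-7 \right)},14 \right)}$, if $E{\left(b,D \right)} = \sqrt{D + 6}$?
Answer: $1691$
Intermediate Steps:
$J{\left(M \right)} = -3 + M$
$E{\left(b,D \right)} = \sqrt{6 + D}$
$Z{\left(s,n \right)} = -3$ ($Z{\left(s,n \right)} = -3 + 0 n \sqrt{6 + n} = -3 + 0 \sqrt{6 + n} = -3 + 0 = -3$)
$1694 + Z{\left(J{\left(-7 \right)},14 \right)} = 1694 - 3 = 1691$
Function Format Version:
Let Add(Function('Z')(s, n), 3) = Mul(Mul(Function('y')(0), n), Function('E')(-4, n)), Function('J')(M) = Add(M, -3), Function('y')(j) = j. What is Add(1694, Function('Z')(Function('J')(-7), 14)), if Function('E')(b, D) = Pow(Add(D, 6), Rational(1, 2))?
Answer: 1691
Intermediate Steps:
Function('J')(M) = Add(-3, M)
Function('E')(b, D) = Pow(Add(6, D), Rational(1, 2))
Function('Z')(s, n) = -3 (Function('Z')(s, n) = Add(-3, Mul(Mul(0, n), Pow(Add(6, n), Rational(1, 2)))) = Add(-3, Mul(0, Pow(Add(6, n), Rational(1, 2)))) = Add(-3, 0) = -3)
Add(1694, Function('Z')(Function('J')(-7), 14)) = Add(1694, -3) = 1691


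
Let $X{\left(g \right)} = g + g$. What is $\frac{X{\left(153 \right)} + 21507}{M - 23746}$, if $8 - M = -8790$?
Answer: $- \frac{21813}{14948} \approx -1.4593$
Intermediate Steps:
$M = 8798$ ($M = 8 - -8790 = 8 + 8790 = 8798$)
$X{\left(g \right)} = 2 g$
$\frac{X{\left(153 \right)} + 21507}{M - 23746} = \frac{2 \cdot 153 + 21507}{8798 - 23746} = \frac{306 + 21507}{-14948} = 21813 \left(- \frac{1}{14948}\right) = - \frac{21813}{14948}$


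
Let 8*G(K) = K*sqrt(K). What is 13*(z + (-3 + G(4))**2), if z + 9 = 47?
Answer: 546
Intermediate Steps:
z = 38 (z = -9 + 47 = 38)
G(K) = K**(3/2)/8 (G(K) = (K*sqrt(K))/8 = K**(3/2)/8)
13*(z + (-3 + G(4))**2) = 13*(38 + (-3 + 4**(3/2)/8)**2) = 13*(38 + (-3 + (1/8)*8)**2) = 13*(38 + (-3 + 1)**2) = 13*(38 + (-2)**2) = 13*(38 + 4) = 13*42 = 546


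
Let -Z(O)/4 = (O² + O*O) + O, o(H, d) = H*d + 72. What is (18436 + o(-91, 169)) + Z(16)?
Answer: 1017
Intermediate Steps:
o(H, d) = 72 + H*d
Z(O) = -8*O² - 4*O (Z(O) = -4*((O² + O*O) + O) = -4*((O² + O²) + O) = -4*(2*O² + O) = -4*(O + 2*O²) = -8*O² - 4*O)
(18436 + o(-91, 169)) + Z(16) = (18436 + (72 - 91*169)) - 4*16*(1 + 2*16) = (18436 + (72 - 15379)) - 4*16*(1 + 32) = (18436 - 15307) - 4*16*33 = 3129 - 2112 = 1017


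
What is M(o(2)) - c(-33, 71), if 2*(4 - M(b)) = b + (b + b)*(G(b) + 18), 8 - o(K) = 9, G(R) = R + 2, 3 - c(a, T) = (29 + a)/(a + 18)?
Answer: 623/30 ≈ 20.767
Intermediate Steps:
c(a, T) = 3 - (29 + a)/(18 + a) (c(a, T) = 3 - (29 + a)/(a + 18) = 3 - (29 + a)/(18 + a))
G(R) = 2 + R
o(K) = -1 (o(K) = 8 - 1*9 = 8 - 9 = -1)
M(b) = 4 - b/2 - b*(20 + b) (M(b) = 4 - (b + (b + b)*((2 + b) + 18))/2 = 4 - (b + (2*b)*(20 + b))/2 = 4 - (b + 2*b*(20 + b))/2 = 4 + (-b/2 - b*(20 + b)) = 4 - b/2 - b*(20 + b))
M(o(2)) - c(-33, 71) = (4 - 1*(-1)**2 - 41/2*(-1)) - (25 + 2*(-33))/(18 - 33) = (4 - 1*1 + 41/2) - (25 - 66)/(-15) = (4 - 1 + 41/2) - (-1)*(-41)/15 = 47/2 - 1*41/15 = 47/2 - 41/15 = 623/30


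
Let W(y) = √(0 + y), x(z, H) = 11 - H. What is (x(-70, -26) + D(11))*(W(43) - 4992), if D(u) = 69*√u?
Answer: -(37 + 69*√11)*(4992 - √43) ≈ -1.3254e+6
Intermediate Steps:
W(y) = √y
(x(-70, -26) + D(11))*(W(43) - 4992) = ((11 - 1*(-26)) + 69*√11)*(√43 - 4992) = ((11 + 26) + 69*√11)*(-4992 + √43) = (37 + 69*√11)*(-4992 + √43) = (-4992 + √43)*(37 + 69*√11)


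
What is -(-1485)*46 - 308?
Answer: 68002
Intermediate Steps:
-(-1485)*46 - 308 = -495*(-138) - 308 = 68310 - 308 = 68002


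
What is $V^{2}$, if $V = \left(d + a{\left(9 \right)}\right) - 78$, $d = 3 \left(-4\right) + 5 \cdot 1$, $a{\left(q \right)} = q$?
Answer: $5776$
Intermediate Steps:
$d = -7$ ($d = -12 + 5 = -7$)
$V = -76$ ($V = \left(-7 + 9\right) - 78 = 2 - 78 = -76$)
$V^{2} = \left(-76\right)^{2} = 5776$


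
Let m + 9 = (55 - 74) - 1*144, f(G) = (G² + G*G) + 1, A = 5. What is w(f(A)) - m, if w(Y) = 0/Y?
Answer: 172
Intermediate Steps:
f(G) = 1 + 2*G² (f(G) = (G² + G²) + 1 = 2*G² + 1 = 1 + 2*G²)
w(Y) = 0
m = -172 (m = -9 + ((55 - 74) - 1*144) = -9 + (-19 - 144) = -9 - 163 = -172)
w(f(A)) - m = 0 - 1*(-172) = 0 + 172 = 172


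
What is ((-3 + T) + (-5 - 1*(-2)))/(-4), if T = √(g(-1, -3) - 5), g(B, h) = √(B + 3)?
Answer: 3/2 - √(-5 + √2)/4 ≈ 1.5 - 0.4734*I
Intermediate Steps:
g(B, h) = √(3 + B)
T = √(-5 + √2) (T = √(√(3 - 1) - 5) = √(√2 - 5) = √(-5 + √2) ≈ 1.8936*I)
((-3 + T) + (-5 - 1*(-2)))/(-4) = ((-3 + √(-5 + √2)) + (-5 - 1*(-2)))/(-4) = -((-3 + √(-5 + √2)) + (-5 + 2))/4 = -((-3 + √(-5 + √2)) - 3)/4 = -(-6 + √(-5 + √2))/4 = 3/2 - √(-5 + √2)/4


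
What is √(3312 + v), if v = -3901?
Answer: I*√589 ≈ 24.269*I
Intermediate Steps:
√(3312 + v) = √(3312 - 3901) = √(-589) = I*√589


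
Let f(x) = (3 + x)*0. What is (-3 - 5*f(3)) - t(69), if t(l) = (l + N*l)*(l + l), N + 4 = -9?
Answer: 114261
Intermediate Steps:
N = -13 (N = -4 - 9 = -13)
t(l) = -24*l**2 (t(l) = (l - 13*l)*(l + l) = (-12*l)*(2*l) = -24*l**2)
f(x) = 0
(-3 - 5*f(3)) - t(69) = (-3 - 5*0) - (-24)*69**2 = (-3 + 0) - (-24)*4761 = -3 - 1*(-114264) = -3 + 114264 = 114261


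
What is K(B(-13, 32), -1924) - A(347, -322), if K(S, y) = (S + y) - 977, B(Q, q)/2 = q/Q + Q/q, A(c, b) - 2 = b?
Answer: -538041/208 ≈ -2586.7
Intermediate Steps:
A(c, b) = 2 + b
B(Q, q) = 2*Q/q + 2*q/Q (B(Q, q) = 2*(q/Q + Q/q) = 2*(Q/q + q/Q) = 2*Q/q + 2*q/Q)
K(S, y) = -977 + S + y
K(B(-13, 32), -1924) - A(347, -322) = (-977 + (2*(-13)/32 + 2*32/(-13)) - 1924) - (2 - 322) = (-977 + (2*(-13)*(1/32) + 2*32*(-1/13)) - 1924) - 1*(-320) = (-977 + (-13/16 - 64/13) - 1924) + 320 = (-977 - 1193/208 - 1924) + 320 = -604601/208 + 320 = -538041/208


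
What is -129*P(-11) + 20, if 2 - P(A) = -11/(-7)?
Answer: -247/7 ≈ -35.286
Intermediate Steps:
P(A) = 3/7 (P(A) = 2 - (-11)/(-7) = 2 - (-11)*(-1)/7 = 2 - 1*11/7 = 2 - 11/7 = 3/7)
-129*P(-11) + 20 = -129*3/7 + 20 = -387/7 + 20 = -247/7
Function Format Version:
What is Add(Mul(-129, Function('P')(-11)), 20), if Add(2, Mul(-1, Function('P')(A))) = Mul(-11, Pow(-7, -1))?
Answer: Rational(-247, 7) ≈ -35.286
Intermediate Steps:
Function('P')(A) = Rational(3, 7) (Function('P')(A) = Add(2, Mul(-1, Mul(-11, Pow(-7, -1)))) = Add(2, Mul(-1, Mul(-11, Rational(-1, 7)))) = Add(2, Mul(-1, Rational(11, 7))) = Add(2, Rational(-11, 7)) = Rational(3, 7))
Add(Mul(-129, Function('P')(-11)), 20) = Add(Mul(-129, Rational(3, 7)), 20) = Add(Rational(-387, 7), 20) = Rational(-247, 7)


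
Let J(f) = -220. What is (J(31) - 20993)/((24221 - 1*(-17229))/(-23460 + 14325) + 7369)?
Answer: -38756151/13454873 ≈ -2.8805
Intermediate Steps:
(J(31) - 20993)/((24221 - 1*(-17229))/(-23460 + 14325) + 7369) = (-220 - 20993)/((24221 - 1*(-17229))/(-23460 + 14325) + 7369) = -21213/((24221 + 17229)/(-9135) + 7369) = -21213/(41450*(-1/9135) + 7369) = -21213/(-8290/1827 + 7369) = -21213/13454873/1827 = -21213*1827/13454873 = -38756151/13454873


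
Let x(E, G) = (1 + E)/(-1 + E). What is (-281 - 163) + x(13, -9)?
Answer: -2657/6 ≈ -442.83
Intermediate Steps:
x(E, G) = (1 + E)/(-1 + E)
(-281 - 163) + x(13, -9) = (-281 - 163) + (1 + 13)/(-1 + 13) = -444 + 14/12 = -444 + (1/12)*14 = -444 + 7/6 = -2657/6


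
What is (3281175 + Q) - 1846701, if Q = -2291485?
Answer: -857011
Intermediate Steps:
(3281175 + Q) - 1846701 = (3281175 - 2291485) - 1846701 = 989690 - 1846701 = -857011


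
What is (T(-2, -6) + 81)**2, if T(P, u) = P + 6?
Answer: 7225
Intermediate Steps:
T(P, u) = 6 + P
(T(-2, -6) + 81)**2 = ((6 - 2) + 81)**2 = (4 + 81)**2 = 85**2 = 7225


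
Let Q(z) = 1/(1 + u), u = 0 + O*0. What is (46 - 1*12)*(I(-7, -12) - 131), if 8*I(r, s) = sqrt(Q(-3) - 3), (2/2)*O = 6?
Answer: -4454 + 17*I*sqrt(2)/4 ≈ -4454.0 + 6.0104*I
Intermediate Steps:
O = 6
u = 0 (u = 0 + 6*0 = 0 + 0 = 0)
Q(z) = 1 (Q(z) = 1/(1 + 0) = 1/1 = 1)
I(r, s) = I*sqrt(2)/8 (I(r, s) = sqrt(1 - 3)/8 = sqrt(-2)/8 = (I*sqrt(2))/8 = I*sqrt(2)/8)
(46 - 1*12)*(I(-7, -12) - 131) = (46 - 1*12)*(I*sqrt(2)/8 - 131) = (46 - 12)*(-131 + I*sqrt(2)/8) = 34*(-131 + I*sqrt(2)/8) = -4454 + 17*I*sqrt(2)/4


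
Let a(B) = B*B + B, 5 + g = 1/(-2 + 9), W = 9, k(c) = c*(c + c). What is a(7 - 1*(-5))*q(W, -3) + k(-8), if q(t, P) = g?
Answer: -4408/7 ≈ -629.71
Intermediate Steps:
k(c) = 2*c² (k(c) = c*(2*c) = 2*c²)
g = -34/7 (g = -5 + 1/(-2 + 9) = -5 + 1/7 = -5 + ⅐ = -34/7 ≈ -4.8571)
a(B) = B + B² (a(B) = B² + B = B + B²)
q(t, P) = -34/7
a(7 - 1*(-5))*q(W, -3) + k(-8) = ((7 - 1*(-5))*(1 + (7 - 1*(-5))))*(-34/7) + 2*(-8)² = ((7 + 5)*(1 + (7 + 5)))*(-34/7) + 2*64 = (12*(1 + 12))*(-34/7) + 128 = (12*13)*(-34/7) + 128 = 156*(-34/7) + 128 = -5304/7 + 128 = -4408/7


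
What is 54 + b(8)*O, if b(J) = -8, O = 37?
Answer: -242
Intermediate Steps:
54 + b(8)*O = 54 - 8*37 = 54 - 296 = -242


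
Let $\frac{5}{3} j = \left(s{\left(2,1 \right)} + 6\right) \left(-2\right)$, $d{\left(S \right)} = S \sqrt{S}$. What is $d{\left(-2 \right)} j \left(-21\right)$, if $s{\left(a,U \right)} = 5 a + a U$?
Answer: $- \frac{4536 i \sqrt{2}}{5} \approx - 1283.0 i$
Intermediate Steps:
$d{\left(S \right)} = S^{\frac{3}{2}}$
$s{\left(a,U \right)} = 5 a + U a$
$j = - \frac{108}{5}$ ($j = \frac{3 \left(2 \left(5 + 1\right) + 6\right) \left(-2\right)}{5} = \frac{3 \left(2 \cdot 6 + 6\right) \left(-2\right)}{5} = \frac{3 \left(12 + 6\right) \left(-2\right)}{5} = \frac{3 \cdot 18 \left(-2\right)}{5} = \frac{3}{5} \left(-36\right) = - \frac{108}{5} \approx -21.6$)
$d{\left(-2 \right)} j \left(-21\right) = \left(-2\right)^{\frac{3}{2}} \left(- \frac{108}{5}\right) \left(-21\right) = - 2 i \sqrt{2} \left(- \frac{108}{5}\right) \left(-21\right) = \frac{216 i \sqrt{2}}{5} \left(-21\right) = - \frac{4536 i \sqrt{2}}{5}$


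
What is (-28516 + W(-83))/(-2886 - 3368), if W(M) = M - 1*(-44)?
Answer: 28555/6254 ≈ 4.5659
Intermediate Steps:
W(M) = 44 + M (W(M) = M + 44 = 44 + M)
(-28516 + W(-83))/(-2886 - 3368) = (-28516 + (44 - 83))/(-2886 - 3368) = (-28516 - 39)/(-6254) = -28555*(-1/6254) = 28555/6254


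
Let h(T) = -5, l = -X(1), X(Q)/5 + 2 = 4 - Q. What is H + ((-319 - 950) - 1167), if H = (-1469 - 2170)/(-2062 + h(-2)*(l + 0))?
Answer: -1652831/679 ≈ -2434.2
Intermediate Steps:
X(Q) = 10 - 5*Q (X(Q) = -10 + 5*(4 - Q) = -10 + (20 - 5*Q) = 10 - 5*Q)
l = -5 (l = -(10 - 5*1) = -(10 - 5) = -1*5 = -5)
H = 1213/679 (H = (-1469 - 2170)/(-2062 - 5*(-5 + 0)) = -3639/(-2062 - 5*(-5)) = -3639/(-2062 + 25) = -3639/(-2037) = -3639*(-1/2037) = 1213/679 ≈ 1.7865)
H + ((-319 - 950) - 1167) = 1213/679 + ((-319 - 950) - 1167) = 1213/679 + (-1269 - 1167) = 1213/679 - 2436 = -1652831/679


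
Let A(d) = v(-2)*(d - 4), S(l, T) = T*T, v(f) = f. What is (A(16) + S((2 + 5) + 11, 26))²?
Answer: 425104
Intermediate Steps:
S(l, T) = T²
A(d) = 8 - 2*d (A(d) = -2*(d - 4) = -2*(-4 + d) = 8 - 2*d)
(A(16) + S((2 + 5) + 11, 26))² = ((8 - 2*16) + 26²)² = ((8 - 32) + 676)² = (-24 + 676)² = 652² = 425104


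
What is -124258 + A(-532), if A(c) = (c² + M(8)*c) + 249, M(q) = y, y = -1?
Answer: 159547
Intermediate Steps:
M(q) = -1
A(c) = 249 + c² - c (A(c) = (c² - c) + 249 = 249 + c² - c)
-124258 + A(-532) = -124258 + (249 + (-532)² - 1*(-532)) = -124258 + (249 + 283024 + 532) = -124258 + 283805 = 159547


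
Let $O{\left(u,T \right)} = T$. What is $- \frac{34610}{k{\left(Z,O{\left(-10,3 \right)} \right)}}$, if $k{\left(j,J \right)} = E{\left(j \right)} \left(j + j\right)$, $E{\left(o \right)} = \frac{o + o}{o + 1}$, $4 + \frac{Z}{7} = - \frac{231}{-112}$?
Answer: $\frac{27826440}{47089} \approx 590.93$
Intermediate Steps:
$Z = - \frac{217}{16}$ ($Z = -28 + 7 \left(- \frac{231}{-112}\right) = -28 + 7 \left(\left(-231\right) \left(- \frac{1}{112}\right)\right) = -28 + 7 \cdot \frac{33}{16} = -28 + \frac{231}{16} = - \frac{217}{16} \approx -13.563$)
$E{\left(o \right)} = \frac{2 o}{1 + o}$
$k{\left(j,J \right)} = \frac{4 j^{2}}{1 + j}$ ($k{\left(j,J \right)} = \frac{2 j}{1 + j} \left(j + j\right) = \frac{2 j}{1 + j} 2 j = \frac{4 j^{2}}{1 + j}$)
$- \frac{34610}{k{\left(Z,O{\left(-10,3 \right)} \right)}} = - \frac{34610}{4 \left(- \frac{217}{16}\right)^{2} \frac{1}{1 - \frac{217}{16}}} = - \frac{34610}{4 \cdot \frac{47089}{256} \frac{1}{- \frac{201}{16}}} = - \frac{34610}{4 \cdot \frac{47089}{256} \left(- \frac{16}{201}\right)} = - \frac{34610}{- \frac{47089}{804}} = \left(-34610\right) \left(- \frac{804}{47089}\right) = \frac{27826440}{47089}$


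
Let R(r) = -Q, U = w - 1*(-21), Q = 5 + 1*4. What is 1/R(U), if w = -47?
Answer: -⅑ ≈ -0.11111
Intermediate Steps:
Q = 9 (Q = 5 + 4 = 9)
U = -26 (U = -47 - 1*(-21) = -47 + 21 = -26)
R(r) = -9 (R(r) = -1*9 = -9)
1/R(U) = 1/(-9) = -⅑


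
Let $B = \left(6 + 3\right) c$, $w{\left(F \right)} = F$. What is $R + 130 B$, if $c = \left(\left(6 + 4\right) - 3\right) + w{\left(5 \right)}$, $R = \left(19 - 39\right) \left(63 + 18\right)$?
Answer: $12420$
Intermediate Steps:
$R = -1620$ ($R = \left(-20\right) 81 = -1620$)
$c = 12$ ($c = \left(\left(6 + 4\right) - 3\right) + 5 = \left(10 - 3\right) + 5 = 7 + 5 = 12$)
$B = 108$ ($B = \left(6 + 3\right) 12 = 9 \cdot 12 = 108$)
$R + 130 B = -1620 + 130 \cdot 108 = -1620 + 14040 = 12420$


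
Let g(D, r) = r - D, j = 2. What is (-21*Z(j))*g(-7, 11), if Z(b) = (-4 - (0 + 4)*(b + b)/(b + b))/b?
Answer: 1512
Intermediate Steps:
Z(b) = -8/b (Z(b) = (-4 - 4*(2*b)/((2*b)))/b = (-4 - 4*(2*b)*(1/(2*b)))/b = (-4 - 4)/b = -8/b)
(-21*Z(j))*g(-7, 11) = (-(-168)/2)*(11 - 1*(-7)) = (-(-168)/2)*(11 + 7) = -21*(-4)*18 = 84*18 = 1512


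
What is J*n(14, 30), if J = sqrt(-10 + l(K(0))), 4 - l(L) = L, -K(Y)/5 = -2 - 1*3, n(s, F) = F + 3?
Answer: 33*I*sqrt(31) ≈ 183.74*I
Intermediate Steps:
n(s, F) = 3 + F
K(Y) = 25 (K(Y) = -5*(-2 - 1*3) = -5*(-2 - 3) = -5*(-5) = 25)
l(L) = 4 - L
J = I*sqrt(31) (J = sqrt(-10 + (4 - 1*25)) = sqrt(-10 + (4 - 25)) = sqrt(-10 - 21) = sqrt(-31) = I*sqrt(31) ≈ 5.5678*I)
J*n(14, 30) = (I*sqrt(31))*(3 + 30) = (I*sqrt(31))*33 = 33*I*sqrt(31)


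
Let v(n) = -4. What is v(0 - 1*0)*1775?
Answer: -7100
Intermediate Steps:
v(0 - 1*0)*1775 = -4*1775 = -7100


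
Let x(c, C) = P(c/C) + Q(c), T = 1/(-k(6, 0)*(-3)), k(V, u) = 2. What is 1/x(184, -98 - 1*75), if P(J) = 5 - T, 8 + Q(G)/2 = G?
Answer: 6/2141 ≈ 0.0028024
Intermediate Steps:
Q(G) = -16 + 2*G
T = 1/6 (T = 1/(-1*2*(-3)) = 1/(-2*(-3)) = 1/6 ≈ 0.16667)
P(J) = 29/6 (P(J) = 5 - 1*1/6 = 5 - 1/6 = 29/6)
x(c, C) = -67/6 + 2*c (x(c, C) = 29/6 + (-16 + 2*c) = -67/6 + 2*c)
1/x(184, -98 - 1*75) = 1/(-67/6 + 2*184) = 1/(-67/6 + 368) = 1/(2141/6) = 6/2141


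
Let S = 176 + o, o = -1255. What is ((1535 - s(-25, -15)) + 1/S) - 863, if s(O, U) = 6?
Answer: 718613/1079 ≈ 666.00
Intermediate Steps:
S = -1079 (S = 176 - 1255 = -1079)
((1535 - s(-25, -15)) + 1/S) - 863 = ((1535 - 1*6) + 1/(-1079)) - 863 = ((1535 - 6) - 1/1079) - 863 = (1529 - 1/1079) - 863 = 1649790/1079 - 863 = 718613/1079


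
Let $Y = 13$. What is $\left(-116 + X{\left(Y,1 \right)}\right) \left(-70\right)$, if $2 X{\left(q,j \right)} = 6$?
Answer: $7910$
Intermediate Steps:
$X{\left(q,j \right)} = 3$ ($X{\left(q,j \right)} = \frac{1}{2} \cdot 6 = 3$)
$\left(-116 + X{\left(Y,1 \right)}\right) \left(-70\right) = \left(-116 + 3\right) \left(-70\right) = \left(-113\right) \left(-70\right) = 7910$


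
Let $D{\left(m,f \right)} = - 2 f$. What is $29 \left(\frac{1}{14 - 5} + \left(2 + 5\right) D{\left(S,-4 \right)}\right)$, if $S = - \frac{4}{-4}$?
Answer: $\frac{14645}{9} \approx 1627.2$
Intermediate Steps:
$S = 1$ ($S = \left(-4\right) \left(- \frac{1}{4}\right) = 1$)
$29 \left(\frac{1}{14 - 5} + \left(2 + 5\right) D{\left(S,-4 \right)}\right) = 29 \left(\frac{1}{14 - 5} + \left(2 + 5\right) \left(\left(-2\right) \left(-4\right)\right)\right) = 29 \left(\frac{1}{9} + 7 \cdot 8\right) = 29 \left(\frac{1}{9} + 56\right) = 29 \cdot \frac{505}{9} = \frac{14645}{9}$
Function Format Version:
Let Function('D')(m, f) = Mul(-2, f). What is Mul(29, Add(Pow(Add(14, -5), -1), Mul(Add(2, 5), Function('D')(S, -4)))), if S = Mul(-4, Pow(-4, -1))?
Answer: Rational(14645, 9) ≈ 1627.2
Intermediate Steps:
S = 1 (S = Mul(-4, Rational(-1, 4)) = 1)
Mul(29, Add(Pow(Add(14, -5), -1), Mul(Add(2, 5), Function('D')(S, -4)))) = Mul(29, Add(Pow(Add(14, -5), -1), Mul(Add(2, 5), Mul(-2, -4)))) = Mul(29, Add(Pow(9, -1), Mul(7, 8))) = Mul(29, Add(Rational(1, 9), 56)) = Mul(29, Rational(505, 9)) = Rational(14645, 9)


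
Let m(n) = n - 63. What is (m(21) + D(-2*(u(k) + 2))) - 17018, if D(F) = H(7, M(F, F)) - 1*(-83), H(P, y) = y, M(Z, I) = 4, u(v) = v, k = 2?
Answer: -16973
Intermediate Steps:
m(n) = -63 + n
D(F) = 87 (D(F) = 4 - 1*(-83) = 4 + 83 = 87)
(m(21) + D(-2*(u(k) + 2))) - 17018 = ((-63 + 21) + 87) - 17018 = (-42 + 87) - 17018 = 45 - 17018 = -16973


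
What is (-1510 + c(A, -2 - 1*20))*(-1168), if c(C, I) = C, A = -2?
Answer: 1766016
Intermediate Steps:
(-1510 + c(A, -2 - 1*20))*(-1168) = (-1510 - 2)*(-1168) = -1512*(-1168) = 1766016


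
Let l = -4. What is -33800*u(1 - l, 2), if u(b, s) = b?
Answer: -169000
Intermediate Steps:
-33800*u(1 - l, 2) = -33800*(1 - 1*(-4)) = -33800*(1 + 4) = -33800*5 = -169000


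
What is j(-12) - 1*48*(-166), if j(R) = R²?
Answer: 8112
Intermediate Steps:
j(-12) - 1*48*(-166) = (-12)² - 1*48*(-166) = 144 - 48*(-166) = 144 + 7968 = 8112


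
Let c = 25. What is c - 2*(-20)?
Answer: 65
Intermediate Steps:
c - 2*(-20) = 25 - 2*(-20) = 25 + 40 = 65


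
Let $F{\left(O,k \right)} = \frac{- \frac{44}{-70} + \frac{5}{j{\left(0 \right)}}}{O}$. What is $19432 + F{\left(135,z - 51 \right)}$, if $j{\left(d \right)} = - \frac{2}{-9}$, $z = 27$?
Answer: $\frac{183634019}{9450} \approx 19432.0$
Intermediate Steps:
$j{\left(d \right)} = \frac{2}{9}$ ($j{\left(d \right)} = \left(-2\right) \left(- \frac{1}{9}\right) = \frac{2}{9}$)
$F{\left(O,k \right)} = \frac{1619}{70 O}$ ($F{\left(O,k \right)} = \frac{- \frac{44}{-70} + \frac{5}{\frac{2}{9}}}{O} = \frac{\left(-44\right) \left(- \frac{1}{70}\right) + 5 \cdot \frac{9}{2}}{O} = \frac{\frac{22}{35} + \frac{45}{2}}{O} = \frac{1619}{70 O}$)
$19432 + F{\left(135,z - 51 \right)} = 19432 + \frac{1619}{70 \cdot 135} = 19432 + \frac{1619}{70} \cdot \frac{1}{135} = 19432 + \frac{1619}{9450} = \frac{183634019}{9450}$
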